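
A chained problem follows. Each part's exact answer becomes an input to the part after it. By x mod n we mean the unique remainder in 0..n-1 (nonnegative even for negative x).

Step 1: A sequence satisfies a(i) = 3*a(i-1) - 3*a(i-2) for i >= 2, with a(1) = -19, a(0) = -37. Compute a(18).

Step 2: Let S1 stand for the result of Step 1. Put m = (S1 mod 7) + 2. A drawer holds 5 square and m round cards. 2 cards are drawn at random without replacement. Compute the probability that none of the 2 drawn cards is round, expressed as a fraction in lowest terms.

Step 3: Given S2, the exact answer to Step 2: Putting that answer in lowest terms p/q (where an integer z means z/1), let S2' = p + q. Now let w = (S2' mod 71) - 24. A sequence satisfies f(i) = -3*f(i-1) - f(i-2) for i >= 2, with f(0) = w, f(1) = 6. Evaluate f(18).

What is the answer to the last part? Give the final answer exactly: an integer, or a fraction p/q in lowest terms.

-169422530

Step 1: a(2) = 3*(-19) - 3*(-37) = 54; iterating: a(2)=54, a(3)=219, a(4)=495, a(5)=828, a(6)=999, a(7)=513, a(8)=-1458, a(9)=-5913, a(10)=-13365, a(11)=-22356, a(12)=-26973, a(13)=-13851, a(14)=39366, a(15)=159651, a(16)=360855, a(17)=603612, a(18)=728271; answer 728271
Step 2: S1 = 728271; m = 7; total draws C(12,2) = 66; favorable C(5,2) = 10; P = 5/33; answer 5/33
Step 3: S2 = 5/33; threaded value p + q = 38; w = 14; f(2) = -3*(6) - 1*(14) = -32; iterating: f(2)=-32, f(3)=90, f(4)=-238, f(5)=624, f(6)=-1634, f(7)=4278, f(8)=-11200, f(9)=29322, f(10)=-76766, f(11)=200976, f(12)=-526162, f(13)=1377510, f(14)=-3606368, f(15)=9441594, f(16)=-24718414, f(17)=64713648, f(18)=-169422530; answer -169422530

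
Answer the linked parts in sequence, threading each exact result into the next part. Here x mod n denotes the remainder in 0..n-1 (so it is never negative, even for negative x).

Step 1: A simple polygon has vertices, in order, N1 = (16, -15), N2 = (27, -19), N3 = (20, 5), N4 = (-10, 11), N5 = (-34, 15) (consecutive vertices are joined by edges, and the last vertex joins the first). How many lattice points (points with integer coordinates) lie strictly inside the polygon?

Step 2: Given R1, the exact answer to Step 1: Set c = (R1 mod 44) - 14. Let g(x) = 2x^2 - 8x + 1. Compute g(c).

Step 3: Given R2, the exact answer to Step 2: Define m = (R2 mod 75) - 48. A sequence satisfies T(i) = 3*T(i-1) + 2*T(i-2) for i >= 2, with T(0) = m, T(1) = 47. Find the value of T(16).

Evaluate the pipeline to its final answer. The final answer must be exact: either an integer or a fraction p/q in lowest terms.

5540640223

Step 1: cross terms: (16*-19 - 27*-15)=101, (27*5 - 20*-19)=515, (20*11 - -10*5)=270, (-10*15 - -34*11)=224, (-34*-15 - 16*15)=270; twice the area = |1380| = 1380; area = 690; boundary points = 1 + 1 + 6 + 4 + 10 = 22; strictly interior points = area - boundary/2 + 1 = 680; answer 680
Step 2: R1 = 680; c = 6; 2*(6)^2 - 8*(6)^1 + 1 = (72) + (-48) + (1) = 25; answer 25
Step 3: R2 = 25; m = -23; T(2) = 3*(47) + 2*(-23) = 95; iterating: T(2)=95, T(3)=379, T(4)=1327, T(5)=4739, T(6)=16871, T(7)=60091, T(8)=214015, T(9)=762227, T(10)=2714711, T(11)=9668587, T(12)=34435183, T(13)=122642723, T(14)=436798535, T(15)=1555681051, T(16)=5540640223; answer 5540640223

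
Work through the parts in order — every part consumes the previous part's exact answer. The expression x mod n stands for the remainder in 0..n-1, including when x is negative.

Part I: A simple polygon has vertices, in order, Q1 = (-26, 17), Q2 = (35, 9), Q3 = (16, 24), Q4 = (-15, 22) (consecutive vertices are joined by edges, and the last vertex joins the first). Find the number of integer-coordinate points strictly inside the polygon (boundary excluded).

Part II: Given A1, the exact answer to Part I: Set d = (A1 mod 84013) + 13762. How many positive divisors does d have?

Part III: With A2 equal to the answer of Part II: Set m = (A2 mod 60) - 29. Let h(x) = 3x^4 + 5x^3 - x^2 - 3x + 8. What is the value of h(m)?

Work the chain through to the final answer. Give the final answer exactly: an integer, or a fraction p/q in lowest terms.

1093208

Part I: cross terms: (-26*9 - 35*17)=-829, (35*24 - 16*9)=696, (16*22 - -15*24)=712, (-15*17 - -26*22)=317; twice the area = |896| = 896; area = 448; boundary points = 1 + 1 + 1 + 1 = 4; strictly interior points = area - boundary/2 + 1 = 447; answer 447
Part II: A1 = 447; d = 14209; 14209 = 13 * 1093; number of divisors = (1+1) * (1+1) = 4; answer 4
Part III: A2 = 4; m = -25; 3*(-25)^4 + 5*(-25)^3 - 1*(-25)^2 - 3*(-25)^1 + 8 = (1171875) + (-78125) + (-625) + (75) + (8) = 1093208; answer 1093208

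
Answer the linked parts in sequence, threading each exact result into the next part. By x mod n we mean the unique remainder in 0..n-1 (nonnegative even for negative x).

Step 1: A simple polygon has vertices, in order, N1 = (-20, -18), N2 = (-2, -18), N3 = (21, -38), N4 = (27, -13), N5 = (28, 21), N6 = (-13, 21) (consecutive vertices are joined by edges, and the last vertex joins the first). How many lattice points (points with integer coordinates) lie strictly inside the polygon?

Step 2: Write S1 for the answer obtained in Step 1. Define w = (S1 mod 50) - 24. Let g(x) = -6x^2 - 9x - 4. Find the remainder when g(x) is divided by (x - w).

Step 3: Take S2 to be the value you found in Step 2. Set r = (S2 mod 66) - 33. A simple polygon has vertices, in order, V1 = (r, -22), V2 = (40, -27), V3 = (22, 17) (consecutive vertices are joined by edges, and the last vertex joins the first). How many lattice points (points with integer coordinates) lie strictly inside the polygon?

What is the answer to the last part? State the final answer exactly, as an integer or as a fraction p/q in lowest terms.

328

Step 1: cross terms: (-20*-18 - -2*-18)=324, (-2*-38 - 21*-18)=454, (21*-13 - 27*-38)=753, (27*21 - 28*-13)=931, (28*21 - -13*21)=861, (-13*-18 - -20*21)=654; twice the area = |3977| = 3977; area = 3977/2; boundary points = 18 + 1 + 1 + 1 + 41 + 1 = 63; strictly interior points = area - boundary/2 + 1 = 1958; answer 1958
Step 2: S1 = 1958; w = -16; remainder = value at the root: -6*(-16)^2 - 9*(-16)^1 - 4 = (-1536) + (144) + (-4) = -1396; answer -1396
Step 3: S2 = -1396; r = 23; cross terms: (23*-27 - 40*-22)=259, (40*17 - 22*-27)=1274, (22*-22 - 23*17)=-875; twice the area = |658| = 658; area = 329; boundary points = 1 + 2 + 1 = 4; strictly interior points = area - boundary/2 + 1 = 328; answer 328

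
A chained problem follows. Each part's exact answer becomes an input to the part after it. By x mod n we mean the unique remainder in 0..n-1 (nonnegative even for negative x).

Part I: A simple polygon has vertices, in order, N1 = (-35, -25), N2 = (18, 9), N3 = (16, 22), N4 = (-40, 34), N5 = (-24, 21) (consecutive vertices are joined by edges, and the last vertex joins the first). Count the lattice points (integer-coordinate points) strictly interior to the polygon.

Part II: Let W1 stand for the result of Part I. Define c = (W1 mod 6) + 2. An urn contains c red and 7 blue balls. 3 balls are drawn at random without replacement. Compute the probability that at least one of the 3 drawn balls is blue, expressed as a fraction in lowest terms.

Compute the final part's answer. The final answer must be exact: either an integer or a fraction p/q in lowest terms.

Part I: cross terms: (-35*9 - 18*-25)=135, (18*22 - 16*9)=252, (16*34 - -40*22)=1424, (-40*21 - -24*34)=-24, (-24*-25 - -35*21)=1335; twice the area = |3122| = 3122; area = 1561; boundary points = 1 + 1 + 4 + 1 + 1 = 8; strictly interior points = area - boundary/2 + 1 = 1558; answer 1558
Part II: W1 = 1558; c = 6; total draws C(13,3) = 286; complement C(6,3) = 20; favorable 286 - 20 = 266; P = 133/143; answer 133/143

133/143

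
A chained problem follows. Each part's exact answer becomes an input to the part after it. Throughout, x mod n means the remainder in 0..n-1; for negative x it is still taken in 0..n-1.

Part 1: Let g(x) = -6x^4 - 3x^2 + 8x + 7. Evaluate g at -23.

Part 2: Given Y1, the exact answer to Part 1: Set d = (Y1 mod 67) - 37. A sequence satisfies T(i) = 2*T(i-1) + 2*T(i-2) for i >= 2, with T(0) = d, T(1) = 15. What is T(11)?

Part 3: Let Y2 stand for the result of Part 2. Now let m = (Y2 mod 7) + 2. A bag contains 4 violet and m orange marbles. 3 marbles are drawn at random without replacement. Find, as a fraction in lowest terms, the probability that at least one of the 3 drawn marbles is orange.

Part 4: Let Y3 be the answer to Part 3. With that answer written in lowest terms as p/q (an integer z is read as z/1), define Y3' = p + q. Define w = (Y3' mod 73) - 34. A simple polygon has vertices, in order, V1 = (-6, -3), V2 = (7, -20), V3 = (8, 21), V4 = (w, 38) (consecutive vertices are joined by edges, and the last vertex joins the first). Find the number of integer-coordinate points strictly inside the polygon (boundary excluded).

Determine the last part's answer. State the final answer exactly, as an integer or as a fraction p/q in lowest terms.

465

Part 1: -6*(-23)^4 - 3*(-23)^2 + 8*(-23)^1 + 7 = (-1679046) + (-1587) + (-184) + (7) = -1680810; answer -1680810
Part 2: Y1 = -1680810; d = -18; T(2) = 2*(15) + 2*(-18) = -6; iterating: T(2)=-6, T(3)=18, T(4)=24, T(5)=84, T(6)=216, T(7)=600, T(8)=1632, T(9)=4464, T(10)=12192, T(11)=33312; answer 33312
Part 3: Y2 = 33312; m = 8; total draws C(12,3) = 220; complement C(4,3) = 4; favorable 220 - 4 = 216; P = 54/55; answer 54/55
Part 4: Y3 = 54/55; threaded value p + q = 109; w = 2; cross terms: (-6*-20 - 7*-3)=141, (7*21 - 8*-20)=307, (8*38 - 2*21)=262, (2*-3 - -6*38)=222; twice the area = |932| = 932; area = 466; boundary points = 1 + 1 + 1 + 1 = 4; strictly interior points = area - boundary/2 + 1 = 465; answer 465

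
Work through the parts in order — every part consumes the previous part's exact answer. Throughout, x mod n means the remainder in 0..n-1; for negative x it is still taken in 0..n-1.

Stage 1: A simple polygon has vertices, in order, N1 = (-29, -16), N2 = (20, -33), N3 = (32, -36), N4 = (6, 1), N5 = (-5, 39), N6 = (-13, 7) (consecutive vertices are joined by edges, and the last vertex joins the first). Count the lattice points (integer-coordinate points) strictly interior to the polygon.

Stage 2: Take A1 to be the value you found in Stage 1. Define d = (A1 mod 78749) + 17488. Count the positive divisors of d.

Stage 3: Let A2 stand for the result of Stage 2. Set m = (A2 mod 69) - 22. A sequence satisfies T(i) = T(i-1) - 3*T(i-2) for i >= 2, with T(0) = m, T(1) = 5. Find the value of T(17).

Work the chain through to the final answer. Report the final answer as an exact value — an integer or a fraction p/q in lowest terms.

246305

Stage 1: cross terms: (-29*-33 - 20*-16)=1277, (20*-36 - 32*-33)=336, (32*1 - 6*-36)=248, (6*39 - -5*1)=239, (-5*7 - -13*39)=472, (-13*-16 - -29*7)=411; twice the area = |2983| = 2983; area = 2983/2; boundary points = 1 + 3 + 1 + 1 + 8 + 1 = 15; strictly interior points = area - boundary/2 + 1 = 1485; answer 1485
Stage 2: A1 = 1485; d = 18973; 18973 is prime, so its only divisors are 1 and 18973; count = 2; answer 2
Stage 3: A2 = 2; m = -20; T(2) = 1*(5) - 3*(-20) = 65; iterating: T(2)=65, T(3)=50, T(4)=-145, T(5)=-295, T(6)=140, T(7)=1025, T(8)=605, T(9)=-2470, T(10)=-4285, T(11)=3125, T(12)=15980, T(13)=6605, T(14)=-41335, T(15)=-61150, T(16)=62855, T(17)=246305; answer 246305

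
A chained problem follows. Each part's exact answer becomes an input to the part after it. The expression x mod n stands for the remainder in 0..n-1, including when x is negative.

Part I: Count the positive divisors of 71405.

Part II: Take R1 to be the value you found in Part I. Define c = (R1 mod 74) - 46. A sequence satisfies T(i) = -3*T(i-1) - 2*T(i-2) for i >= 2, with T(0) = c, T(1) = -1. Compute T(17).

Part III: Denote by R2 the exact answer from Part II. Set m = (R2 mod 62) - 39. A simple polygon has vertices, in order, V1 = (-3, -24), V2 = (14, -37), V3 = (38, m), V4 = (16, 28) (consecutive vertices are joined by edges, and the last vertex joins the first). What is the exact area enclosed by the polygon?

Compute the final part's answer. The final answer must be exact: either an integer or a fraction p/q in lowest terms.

Part I: 71405 = 5 * 14281; number of divisors = (1+1) * (1+1) = 4; answer 4
Part II: R1 = 4; c = -42; T(2) = -3*(-1) - 2*(-42) = 87; iterating: T(2)=87, T(3)=-259, T(4)=603, T(5)=-1291, T(6)=2667, T(7)=-5419, T(8)=10923, T(9)=-21931, T(10)=43947, T(11)=-87979, T(12)=176043, T(13)=-352171, T(14)=704427, T(15)=-1408939, T(16)=2817963, T(17)=-5636011; answer -5636011
Part III: R2 = -5636011; m = -2; cross terms: (-3*-37 - 14*-24)=447, (14*-2 - 38*-37)=1378, (38*28 - 16*-2)=1096, (16*-24 - -3*28)=-300; twice the area = |2621| = 2621; area = 2621/2; answer 2621/2

2621/2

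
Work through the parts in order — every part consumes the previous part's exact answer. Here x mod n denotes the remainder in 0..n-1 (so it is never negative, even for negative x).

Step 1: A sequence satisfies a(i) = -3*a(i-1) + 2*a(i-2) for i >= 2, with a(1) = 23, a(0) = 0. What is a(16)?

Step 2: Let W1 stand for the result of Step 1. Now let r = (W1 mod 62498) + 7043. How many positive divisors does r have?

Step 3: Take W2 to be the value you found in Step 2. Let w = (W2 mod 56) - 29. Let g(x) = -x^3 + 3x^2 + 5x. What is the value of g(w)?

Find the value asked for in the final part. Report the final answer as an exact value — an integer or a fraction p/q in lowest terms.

2639

Step 1: a(2) = -3*(23) + 2*(0) = -69; iterating: a(2)=-69, a(3)=253, a(4)=-897, a(5)=3197, a(6)=-11385, a(7)=40549, a(8)=-144417, a(9)=514349, a(10)=-1831881, a(11)=6524341, a(12)=-23236785, a(13)=82759037, a(14)=-294750681, a(15)=1049770117, a(16)=-3738811713; answer -3738811713
Step 2: W1 = -3738811713; r = 13184; 13184 = 2^7 * 103; number of divisors = (7+1) * (1+1) = 16; answer 16
Step 3: W2 = 16; w = -13; -1*(-13)^3 + 3*(-13)^2 + 5*(-13)^1 = (2197) + (507) + (-65) = 2639; answer 2639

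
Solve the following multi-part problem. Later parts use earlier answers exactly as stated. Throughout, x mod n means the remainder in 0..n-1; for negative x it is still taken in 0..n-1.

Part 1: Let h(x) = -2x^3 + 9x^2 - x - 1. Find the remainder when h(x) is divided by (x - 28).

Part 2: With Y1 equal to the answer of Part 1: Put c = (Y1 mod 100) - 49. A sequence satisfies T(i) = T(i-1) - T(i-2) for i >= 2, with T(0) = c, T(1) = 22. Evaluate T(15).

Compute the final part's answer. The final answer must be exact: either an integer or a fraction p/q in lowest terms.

Part 1: remainder = value at the root: -2*(28)^3 + 9*(28)^2 - 1*(28)^1 - 1 = (-43904) + (7056) + (-28) + (-1) = -36877; answer -36877
Part 2: Y1 = -36877; c = -26; T(2) = 1*(22) - 1*(-26) = 48; iterating: T(2)=48, T(3)=26, T(4)=-22, T(5)=-48, T(6)=-26, T(7)=22, T(8)=48, T(9)=26, T(10)=-22, T(11)=-48, T(12)=-26, T(13)=22, T(14)=48, T(15)=26; answer 26

26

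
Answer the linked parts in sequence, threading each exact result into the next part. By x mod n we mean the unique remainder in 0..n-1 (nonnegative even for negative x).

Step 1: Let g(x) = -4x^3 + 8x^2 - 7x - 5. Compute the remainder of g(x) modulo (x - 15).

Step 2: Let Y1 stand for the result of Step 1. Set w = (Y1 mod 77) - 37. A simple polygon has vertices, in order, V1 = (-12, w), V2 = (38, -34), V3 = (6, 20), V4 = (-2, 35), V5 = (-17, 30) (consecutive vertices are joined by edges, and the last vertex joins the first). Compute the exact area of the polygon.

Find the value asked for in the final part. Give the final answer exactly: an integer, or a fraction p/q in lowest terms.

956

Step 1: remainder = value at the root: -4*(15)^3 + 8*(15)^2 - 7*(15)^1 - 5 = (-13500) + (1800) + (-105) + (-5) = -11810; answer -11810
Step 2: Y1 = -11810; w = 11; cross terms: (-12*-34 - 38*11)=-10, (38*20 - 6*-34)=964, (6*35 - -2*20)=250, (-2*30 - -17*35)=535, (-17*11 - -12*30)=173; twice the area = |1912| = 1912; area = 956; answer 956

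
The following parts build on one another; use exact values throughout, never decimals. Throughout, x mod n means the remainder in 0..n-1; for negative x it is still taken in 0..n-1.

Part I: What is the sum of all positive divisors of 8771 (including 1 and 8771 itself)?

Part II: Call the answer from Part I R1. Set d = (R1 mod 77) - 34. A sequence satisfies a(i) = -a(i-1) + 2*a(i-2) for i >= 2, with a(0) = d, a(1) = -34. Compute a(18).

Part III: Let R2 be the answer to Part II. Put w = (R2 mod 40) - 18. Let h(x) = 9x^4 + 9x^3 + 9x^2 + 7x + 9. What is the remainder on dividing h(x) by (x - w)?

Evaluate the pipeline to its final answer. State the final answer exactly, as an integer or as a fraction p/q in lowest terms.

Part I: 8771 = 7^2 * 179; sigma = (1 + 7 + 49) * (1 + 179) = 57 * 180 = 10260; answer 10260
Part II: R1 = 10260; d = -15; a(2) = -1*(-34) + 2*(-15) = 4; iterating: a(2)=4, a(3)=-72, a(4)=80, a(5)=-224, a(6)=384, a(7)=-832, a(8)=1600, a(9)=-3264, a(10)=6464, a(11)=-12992, a(12)=25920, a(13)=-51904, a(14)=103744, a(15)=-207552, a(16)=415040, a(17)=-830144, a(18)=1660224; answer 1660224
Part III: R2 = 1660224; w = 6; remainder = value at the root: 9*(6)^4 + 9*(6)^3 + 9*(6)^2 + 7*(6)^1 + 9 = (11664) + (1944) + (324) + (42) + (9) = 13983; answer 13983

13983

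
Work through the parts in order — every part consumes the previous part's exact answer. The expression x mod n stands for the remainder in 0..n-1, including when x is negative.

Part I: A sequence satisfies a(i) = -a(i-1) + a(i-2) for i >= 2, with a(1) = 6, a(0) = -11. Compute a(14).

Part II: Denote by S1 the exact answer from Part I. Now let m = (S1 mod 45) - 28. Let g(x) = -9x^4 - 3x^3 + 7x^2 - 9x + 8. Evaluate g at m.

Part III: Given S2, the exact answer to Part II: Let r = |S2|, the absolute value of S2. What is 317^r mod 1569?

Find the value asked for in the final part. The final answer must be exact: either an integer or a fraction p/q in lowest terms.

Part I: a(2) = -1*(6) + 1*(-11) = -17; iterating: a(2)=-17, a(3)=23, a(4)=-40, a(5)=63, a(6)=-103, a(7)=166, a(8)=-269, a(9)=435, a(10)=-704, a(11)=1139, a(12)=-1843, a(13)=2982, a(14)=-4825; answer -4825
Part II: S1 = -4825; m = 7; -9*(7)^4 - 3*(7)^3 + 7*(7)^2 - 9*(7)^1 + 8 = (-21609) + (-1029) + (343) + (-63) + (8) = -22350; answer -22350
Part III: S2 = -22350; r = 22350; squarings mod 1569: 317^1=317, 317^2=73, 317^4=622, 317^8=910, 317^16=1237, 317^32=394, 317^64=1474, 317^128=1180, 317^256=697, 317^512=988, 317^1024=226, 317^2048=868, 317^4096=304, 317^8192=1414, 317^16384=490; 317^22350 = 317^2 * 317^4 * 317^8 * 317^64 * 317^256 * 317^512 * 317^1024 * 317^4096 * 317^16384 = 604 (mod 1569); answer 604

604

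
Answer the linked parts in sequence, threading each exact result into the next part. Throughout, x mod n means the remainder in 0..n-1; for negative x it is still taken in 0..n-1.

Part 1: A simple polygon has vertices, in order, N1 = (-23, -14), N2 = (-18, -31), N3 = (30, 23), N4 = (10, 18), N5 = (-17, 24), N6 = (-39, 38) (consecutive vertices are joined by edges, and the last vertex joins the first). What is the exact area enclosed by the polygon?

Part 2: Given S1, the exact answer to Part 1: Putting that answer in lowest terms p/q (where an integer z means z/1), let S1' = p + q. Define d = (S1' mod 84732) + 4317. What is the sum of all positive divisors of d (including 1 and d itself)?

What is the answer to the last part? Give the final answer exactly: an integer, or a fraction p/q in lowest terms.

Part 1: cross terms: (-23*-31 - -18*-14)=461, (-18*23 - 30*-31)=516, (30*18 - 10*23)=310, (10*24 - -17*18)=546, (-17*38 - -39*24)=290, (-39*-14 - -23*38)=1420; twice the area = |3543| = 3543; area = 3543/2; answer 3543/2
Part 2: S1 = 3543/2; threaded value p + q = 3545; d = 7862; 7862 = 2 * 3931; sigma = (1 + 2) * (1 + 3931) = 3 * 3932 = 11796; answer 11796

11796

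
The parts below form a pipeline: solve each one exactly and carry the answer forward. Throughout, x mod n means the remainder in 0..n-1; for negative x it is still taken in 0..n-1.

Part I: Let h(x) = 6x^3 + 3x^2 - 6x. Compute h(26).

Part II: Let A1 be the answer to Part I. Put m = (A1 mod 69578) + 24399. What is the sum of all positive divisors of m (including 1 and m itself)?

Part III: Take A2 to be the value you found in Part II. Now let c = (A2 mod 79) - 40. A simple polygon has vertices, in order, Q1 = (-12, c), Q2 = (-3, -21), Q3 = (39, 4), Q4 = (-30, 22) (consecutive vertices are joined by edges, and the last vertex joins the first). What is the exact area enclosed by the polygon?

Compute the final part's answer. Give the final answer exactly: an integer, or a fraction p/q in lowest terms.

Part I: 6*(26)^3 + 3*(26)^2 - 6*(26)^1 = (105456) + (2028) + (-156) = 107328; answer 107328
Part II: A1 = 107328; m = 62149; 62149 = 19 * 3271; sigma = (1 + 19) * (1 + 3271) = 20 * 3272 = 65440; answer 65440
Part III: A2 = 65440; c = -12; cross terms: (-12*-21 - -3*-12)=216, (-3*4 - 39*-21)=807, (39*22 - -30*4)=978, (-30*-12 - -12*22)=624; twice the area = |2625| = 2625; area = 2625/2; answer 2625/2

2625/2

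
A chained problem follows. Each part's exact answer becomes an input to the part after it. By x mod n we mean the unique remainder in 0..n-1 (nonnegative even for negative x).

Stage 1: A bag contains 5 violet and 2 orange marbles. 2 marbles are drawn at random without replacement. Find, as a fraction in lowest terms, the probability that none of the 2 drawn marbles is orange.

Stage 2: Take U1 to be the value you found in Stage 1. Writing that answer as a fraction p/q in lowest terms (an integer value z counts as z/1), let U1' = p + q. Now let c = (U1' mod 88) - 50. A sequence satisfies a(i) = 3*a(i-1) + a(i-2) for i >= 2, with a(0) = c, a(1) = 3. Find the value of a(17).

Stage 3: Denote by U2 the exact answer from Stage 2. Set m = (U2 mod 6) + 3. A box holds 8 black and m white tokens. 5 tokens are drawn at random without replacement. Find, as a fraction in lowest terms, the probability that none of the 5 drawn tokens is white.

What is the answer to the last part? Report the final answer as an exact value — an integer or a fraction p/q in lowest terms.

4/33

Stage 1: total draws C(7,2) = 21; favorable C(5,2) = 10; P = 10/21; answer 10/21
Stage 2: U1 = 10/21; threaded value p + q = 31; c = -19; a(2) = 3*(3) + 1*(-19) = -10; iterating: a(2)=-10, a(3)=-27, a(4)=-91, a(5)=-300, a(6)=-991, a(7)=-3273, a(8)=-10810, a(9)=-35703, a(10)=-117919, a(11)=-389460, a(12)=-1286299, a(13)=-4248357, a(14)=-14031370, a(15)=-46342467, a(16)=-153058771, a(17)=-505518780; answer -505518780
Stage 3: U2 = -505518780; m = 3; total draws C(11,5) = 462; favorable C(8,5) = 56; P = 4/33; answer 4/33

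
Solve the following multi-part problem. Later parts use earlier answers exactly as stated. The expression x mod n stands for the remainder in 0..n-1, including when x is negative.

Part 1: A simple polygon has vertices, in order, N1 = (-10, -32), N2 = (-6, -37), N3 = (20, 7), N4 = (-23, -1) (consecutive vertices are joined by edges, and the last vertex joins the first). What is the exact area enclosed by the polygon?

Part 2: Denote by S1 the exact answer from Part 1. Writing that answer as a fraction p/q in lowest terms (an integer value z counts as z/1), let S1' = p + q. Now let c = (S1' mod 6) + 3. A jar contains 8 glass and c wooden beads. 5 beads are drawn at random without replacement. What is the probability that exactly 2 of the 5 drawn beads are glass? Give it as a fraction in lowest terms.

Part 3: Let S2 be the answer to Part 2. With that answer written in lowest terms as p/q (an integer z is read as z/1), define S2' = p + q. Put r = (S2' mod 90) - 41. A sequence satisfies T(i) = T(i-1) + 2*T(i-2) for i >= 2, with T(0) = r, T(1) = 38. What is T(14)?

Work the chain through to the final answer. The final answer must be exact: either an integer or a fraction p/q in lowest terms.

273062

Part 1: cross terms: (-10*-37 - -6*-32)=178, (-6*7 - 20*-37)=698, (20*-1 - -23*7)=141, (-23*-32 - -10*-1)=726; twice the area = |1743| = 1743; area = 1743/2; answer 1743/2
Part 2: S1 = 1743/2; threaded value p + q = 1745; c = 8; total draws C(16,5) = 4368; favorable C(8,2)*C(8,3) = 1568; P = 14/39; answer 14/39
Part 3: S2 = 14/39; threaded value p + q = 53; r = 12; T(2) = 1*(38) + 2*(12) = 62; iterating: T(2)=62, T(3)=138, T(4)=262, T(5)=538, T(6)=1062, T(7)=2138, T(8)=4262, T(9)=8538, T(10)=17062, T(11)=34138, T(12)=68262, T(13)=136538, T(14)=273062; answer 273062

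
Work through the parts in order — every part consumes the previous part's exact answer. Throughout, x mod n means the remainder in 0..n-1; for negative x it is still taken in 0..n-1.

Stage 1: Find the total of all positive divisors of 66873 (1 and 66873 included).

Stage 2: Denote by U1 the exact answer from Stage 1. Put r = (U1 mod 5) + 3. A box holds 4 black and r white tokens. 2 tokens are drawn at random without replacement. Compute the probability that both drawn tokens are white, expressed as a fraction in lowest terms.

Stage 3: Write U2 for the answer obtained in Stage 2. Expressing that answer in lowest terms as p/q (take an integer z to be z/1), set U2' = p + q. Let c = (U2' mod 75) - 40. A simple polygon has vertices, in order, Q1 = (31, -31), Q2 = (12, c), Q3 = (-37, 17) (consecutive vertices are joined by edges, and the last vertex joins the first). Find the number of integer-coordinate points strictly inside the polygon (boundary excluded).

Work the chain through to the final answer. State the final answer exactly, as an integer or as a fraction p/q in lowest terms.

Stage 1: 66873 = 3 * 22291; sigma = (1 + 3) * (1 + 22291) = 4 * 22292 = 89168; answer 89168
Stage 2: U1 = 89168; r = 6; total draws C(10,2) = 45; favorable C(6,2) = 15; P = 1/3; answer 1/3
Stage 3: U2 = 1/3; threaded value p + q = 4; c = -36; cross terms: (31*-36 - 12*-31)=-744, (12*17 - -37*-36)=-1128, (-37*-31 - 31*17)=620; twice the area = |-1252| = 1252; area = 626; boundary points = 1 + 1 + 4 = 6; strictly interior points = area - boundary/2 + 1 = 624; answer 624

624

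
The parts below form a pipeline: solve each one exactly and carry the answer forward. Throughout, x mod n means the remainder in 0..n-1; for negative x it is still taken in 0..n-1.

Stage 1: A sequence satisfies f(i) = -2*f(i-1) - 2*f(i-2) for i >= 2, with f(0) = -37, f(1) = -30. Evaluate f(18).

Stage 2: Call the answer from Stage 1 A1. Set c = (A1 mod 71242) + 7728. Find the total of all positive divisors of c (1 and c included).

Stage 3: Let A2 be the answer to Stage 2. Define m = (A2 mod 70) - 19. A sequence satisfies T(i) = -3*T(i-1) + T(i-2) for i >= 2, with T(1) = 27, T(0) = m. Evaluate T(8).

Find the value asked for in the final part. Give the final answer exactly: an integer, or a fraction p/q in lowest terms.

Stage 1: f(2) = -2*(-30) - 2*(-37) = 134; iterating: f(2)=134, f(3)=-208, f(4)=148, f(5)=120, f(6)=-536, f(7)=832, f(8)=-592, f(9)=-480, f(10)=2144, f(11)=-3328, f(12)=2368, f(13)=1920, f(14)=-8576, f(15)=13312, f(16)=-9472, f(17)=-7680, f(18)=34304; answer 34304
Stage 2: A1 = 34304; c = 42032; 42032 = 2^4 * 37 * 71; sigma = (1 + 2 + 4 + 8 + 16) * (1 + 37) * (1 + 71) = 31 * 38 * 72 = 84816; answer 84816
Stage 3: A2 = 84816; m = 27; T(2) = -3*(27) + 1*(27) = -54; iterating: T(2)=-54, T(3)=189, T(4)=-621, T(5)=2052, T(6)=-6777, T(7)=22383, T(8)=-73926; answer -73926

-73926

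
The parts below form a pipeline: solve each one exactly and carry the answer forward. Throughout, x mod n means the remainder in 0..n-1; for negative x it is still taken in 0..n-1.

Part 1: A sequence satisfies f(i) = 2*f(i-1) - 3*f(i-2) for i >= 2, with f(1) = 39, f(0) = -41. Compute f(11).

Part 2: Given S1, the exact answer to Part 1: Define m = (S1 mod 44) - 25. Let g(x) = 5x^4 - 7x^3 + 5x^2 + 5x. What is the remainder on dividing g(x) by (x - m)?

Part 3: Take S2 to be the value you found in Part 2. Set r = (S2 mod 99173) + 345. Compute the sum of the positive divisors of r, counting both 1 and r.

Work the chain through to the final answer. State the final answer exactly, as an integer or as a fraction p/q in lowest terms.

28224

Part 1: f(2) = 2*(39) - 3*(-41) = 201; iterating: f(2)=201, f(3)=285, f(4)=-33, f(5)=-921, f(6)=-1743, f(7)=-723, f(8)=3783, f(9)=9735, f(10)=8121, f(11)=-12963; answer -12963
Part 2: S1 = -12963; m = -8; remainder = value at the root: 5*(-8)^4 - 7*(-8)^3 + 5*(-8)^2 + 5*(-8)^1 = (20480) + (3584) + (320) + (-40) = 24344; answer 24344
Part 3: S2 = 24344; r = 24689; 24689 = 7 * 3527; sigma = (1 + 7) * (1 + 3527) = 8 * 3528 = 28224; answer 28224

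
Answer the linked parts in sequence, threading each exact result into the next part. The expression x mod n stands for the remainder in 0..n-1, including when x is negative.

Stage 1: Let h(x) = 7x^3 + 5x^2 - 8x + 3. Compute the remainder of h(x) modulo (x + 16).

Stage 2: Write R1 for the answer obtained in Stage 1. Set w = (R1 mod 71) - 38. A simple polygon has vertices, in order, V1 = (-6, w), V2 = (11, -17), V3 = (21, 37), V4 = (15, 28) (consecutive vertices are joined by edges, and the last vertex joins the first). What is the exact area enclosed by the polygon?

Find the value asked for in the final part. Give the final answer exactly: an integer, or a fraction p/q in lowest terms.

927/2

Stage 1: remainder = value at the root: 7*(-16)^3 + 5*(-16)^2 - 8*(-16)^1 + 3 = (-28672) + (1280) + (128) + (3) = -27261; answer -27261
Stage 2: R1 = -27261; w = -35; cross terms: (-6*-17 - 11*-35)=487, (11*37 - 21*-17)=764, (21*28 - 15*37)=33, (15*-35 - -6*28)=-357; twice the area = |927| = 927; area = 927/2; answer 927/2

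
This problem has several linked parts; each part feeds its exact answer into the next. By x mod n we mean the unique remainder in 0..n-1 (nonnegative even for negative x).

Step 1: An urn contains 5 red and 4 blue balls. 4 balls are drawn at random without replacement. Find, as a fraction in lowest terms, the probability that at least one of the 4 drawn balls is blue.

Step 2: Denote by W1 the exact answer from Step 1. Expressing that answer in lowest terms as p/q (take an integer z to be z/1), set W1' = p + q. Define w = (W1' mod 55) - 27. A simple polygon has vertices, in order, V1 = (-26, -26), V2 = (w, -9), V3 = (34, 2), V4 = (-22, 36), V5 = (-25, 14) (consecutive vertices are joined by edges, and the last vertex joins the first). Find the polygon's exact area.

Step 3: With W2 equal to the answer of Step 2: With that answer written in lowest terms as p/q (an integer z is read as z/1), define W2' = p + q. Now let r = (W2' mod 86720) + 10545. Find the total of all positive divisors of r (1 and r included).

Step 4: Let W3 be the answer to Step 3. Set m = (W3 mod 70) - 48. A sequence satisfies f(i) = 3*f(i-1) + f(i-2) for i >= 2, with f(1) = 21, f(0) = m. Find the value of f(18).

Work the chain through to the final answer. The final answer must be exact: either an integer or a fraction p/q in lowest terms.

4656852604

Step 1: total draws C(9,4) = 126; complement C(5,4) = 5; favorable 126 - 5 = 121; P = 121/126; answer 121/126
Step 2: W1 = 121/126; threaded value p + q = 247; w = 0; cross terms: (-26*-9 - 0*-26)=234, (0*2 - 34*-9)=306, (34*36 - -22*2)=1268, (-22*14 - -25*36)=592, (-25*-26 - -26*14)=1014; twice the area = |3414| = 3414; area = 1707; answer 1707
Step 3: W2 = 1707; threaded value p + q = 1708; r = 12253; 12253 is prime, so its only divisors are 1 and 12253; sigma = 1 + 12253 = 12254; answer 12254
Step 4: W3 = 12254; m = -44; f(2) = 3*(21) + 1*(-44) = 19; iterating: f(2)=19, f(3)=78, f(4)=253, f(5)=837, f(6)=2764, f(7)=9129, f(8)=30151, f(9)=99582, f(10)=328897, f(11)=1086273, f(12)=3587716, f(13)=11849421, f(14)=39135979, f(15)=129257358, f(16)=426908053, f(17)=1409981517, f(18)=4656852604; answer 4656852604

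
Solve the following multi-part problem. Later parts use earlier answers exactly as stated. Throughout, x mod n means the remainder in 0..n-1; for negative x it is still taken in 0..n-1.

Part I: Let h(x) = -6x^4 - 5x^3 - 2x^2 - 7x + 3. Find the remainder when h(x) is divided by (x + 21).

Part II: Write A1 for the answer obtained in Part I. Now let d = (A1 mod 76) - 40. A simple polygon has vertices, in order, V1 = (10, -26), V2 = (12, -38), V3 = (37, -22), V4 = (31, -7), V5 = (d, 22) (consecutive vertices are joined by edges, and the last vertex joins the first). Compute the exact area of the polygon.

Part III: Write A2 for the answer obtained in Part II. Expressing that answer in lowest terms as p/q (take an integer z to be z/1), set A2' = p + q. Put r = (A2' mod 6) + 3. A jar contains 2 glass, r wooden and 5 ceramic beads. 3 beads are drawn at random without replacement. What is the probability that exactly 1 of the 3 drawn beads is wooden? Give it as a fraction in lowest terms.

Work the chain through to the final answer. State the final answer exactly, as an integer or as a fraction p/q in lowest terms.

21/52

Part I: remainder = value at the root: -6*(-21)^4 - 5*(-21)^3 - 2*(-21)^2 - 7*(-21)^1 + 3 = (-1166886) + (46305) + (-882) + (147) + (3) = -1121313; answer -1121313
Part II: A1 = -1121313; d = 27; cross terms: (10*-38 - 12*-26)=-68, (12*-22 - 37*-38)=1142, (37*-7 - 31*-22)=423, (31*22 - 27*-7)=871, (27*-26 - 10*22)=-922; twice the area = |1446| = 1446; area = 723; answer 723
Part III: A2 = 723; threaded value p + q = 724; r = 7; total draws C(14,3) = 364; favorable C(7,1)*C(7,2) = 147; P = 21/52; answer 21/52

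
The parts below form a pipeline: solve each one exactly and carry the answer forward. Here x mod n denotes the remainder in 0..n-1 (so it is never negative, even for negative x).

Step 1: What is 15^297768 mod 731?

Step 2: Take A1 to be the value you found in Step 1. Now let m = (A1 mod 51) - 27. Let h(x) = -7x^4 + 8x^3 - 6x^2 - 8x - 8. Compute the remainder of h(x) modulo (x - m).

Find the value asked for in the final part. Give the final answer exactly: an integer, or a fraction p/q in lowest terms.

-25032

Step 1: squarings mod 731: 15^1=15, 15^2=225, 15^4=186, 15^8=239, 15^16=103, 15^32=375, 15^64=273, 15^128=698, 15^256=358, 15^512=239, 15^1024=103, 15^2048=375, 15^4096=273, 15^8192=698, 15^16384=358, 15^32768=239, 15^65536=103, 15^131072=375, 15^262144=273; 15^297768 = 15^8 * 15^32 * 15^256 * 15^512 * 15^2048 * 15^32768 * 15^262144 = 188 (mod 731); answer 188
Step 2: A1 = 188; m = 8; remainder = value at the root: -7*(8)^4 + 8*(8)^3 - 6*(8)^2 - 8*(8)^1 - 8 = (-28672) + (4096) + (-384) + (-64) + (-8) = -25032; answer -25032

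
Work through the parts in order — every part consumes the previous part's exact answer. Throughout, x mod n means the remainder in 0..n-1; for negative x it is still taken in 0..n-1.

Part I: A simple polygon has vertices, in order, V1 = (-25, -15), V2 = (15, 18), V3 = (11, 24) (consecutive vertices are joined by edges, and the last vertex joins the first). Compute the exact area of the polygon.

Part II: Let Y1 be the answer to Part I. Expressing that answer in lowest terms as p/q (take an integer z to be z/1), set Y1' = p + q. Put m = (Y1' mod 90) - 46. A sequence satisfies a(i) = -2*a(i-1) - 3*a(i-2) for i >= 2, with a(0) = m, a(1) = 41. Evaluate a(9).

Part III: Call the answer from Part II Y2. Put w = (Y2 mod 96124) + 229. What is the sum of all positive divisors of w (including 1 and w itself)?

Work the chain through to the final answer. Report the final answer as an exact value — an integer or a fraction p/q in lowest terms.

Part I: cross terms: (-25*18 - 15*-15)=-225, (15*24 - 11*18)=162, (11*-15 - -25*24)=435; twice the area = |372| = 372; area = 186; answer 186
Part II: Y1 = 186; threaded value p + q = 187; m = -39; a(2) = -2*(41) - 3*(-39) = 35; iterating: a(2)=35, a(3)=-193, a(4)=281, a(5)=17, a(6)=-877, a(7)=1703, a(8)=-775, a(9)=-3559; answer -3559
Part III: Y2 = -3559; w = 92794; 92794 = 2 * 13 * 43 * 83; sigma = (1 + 2) * (1 + 13) * (1 + 43) * (1 + 83) = 3 * 14 * 44 * 84 = 155232; answer 155232

155232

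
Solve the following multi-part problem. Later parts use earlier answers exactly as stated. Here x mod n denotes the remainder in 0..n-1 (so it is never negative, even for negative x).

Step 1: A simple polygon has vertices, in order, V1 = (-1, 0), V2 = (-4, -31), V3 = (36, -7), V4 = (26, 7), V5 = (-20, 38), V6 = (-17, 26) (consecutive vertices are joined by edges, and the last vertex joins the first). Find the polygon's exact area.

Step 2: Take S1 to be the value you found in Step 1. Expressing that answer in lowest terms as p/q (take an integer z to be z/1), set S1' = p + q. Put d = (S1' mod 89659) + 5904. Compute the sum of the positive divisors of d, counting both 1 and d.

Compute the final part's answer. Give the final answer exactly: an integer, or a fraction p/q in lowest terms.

10560

Step 1: cross terms: (-1*-31 - -4*0)=31, (-4*-7 - 36*-31)=1144, (36*7 - 26*-7)=434, (26*38 - -20*7)=1128, (-20*26 - -17*38)=126, (-17*0 - -1*26)=26; twice the area = |2889| = 2889; area = 2889/2; answer 2889/2
Step 2: S1 = 2889/2; threaded value p + q = 2891; d = 8795; 8795 = 5 * 1759; sigma = (1 + 5) * (1 + 1759) = 6 * 1760 = 10560; answer 10560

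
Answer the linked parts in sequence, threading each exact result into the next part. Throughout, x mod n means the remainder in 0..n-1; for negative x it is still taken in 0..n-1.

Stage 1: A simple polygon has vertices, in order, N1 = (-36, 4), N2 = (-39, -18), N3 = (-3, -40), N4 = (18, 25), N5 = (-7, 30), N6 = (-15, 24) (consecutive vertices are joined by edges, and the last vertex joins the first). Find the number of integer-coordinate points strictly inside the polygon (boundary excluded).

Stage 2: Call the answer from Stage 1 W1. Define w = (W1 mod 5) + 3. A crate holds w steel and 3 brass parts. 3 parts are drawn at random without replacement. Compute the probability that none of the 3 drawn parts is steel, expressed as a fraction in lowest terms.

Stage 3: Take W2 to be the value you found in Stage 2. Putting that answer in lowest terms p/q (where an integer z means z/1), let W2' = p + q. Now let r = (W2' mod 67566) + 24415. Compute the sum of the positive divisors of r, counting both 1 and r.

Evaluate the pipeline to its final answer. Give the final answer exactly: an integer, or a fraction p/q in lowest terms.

Stage 1: cross terms: (-36*-18 - -39*4)=804, (-39*-40 - -3*-18)=1506, (-3*25 - 18*-40)=645, (18*30 - -7*25)=715, (-7*24 - -15*30)=282, (-15*4 - -36*24)=804; twice the area = |4756| = 4756; area = 2378; boundary points = 1 + 2 + 1 + 5 + 2 + 1 = 12; strictly interior points = area - boundary/2 + 1 = 2373; answer 2373
Stage 2: W1 = 2373; w = 6; total draws C(9,3) = 84; favorable C(3,3) = 1; P = 1/84; answer 1/84
Stage 3: W2 = 1/84; threaded value p + q = 85; r = 24500; 24500 = 2^2 * 5^3 * 7^2; sigma = (1 + 2 + 4) * (1 + 5 + 25 + 125) * (1 + 7 + 49) = 7 * 156 * 57 = 62244; answer 62244

62244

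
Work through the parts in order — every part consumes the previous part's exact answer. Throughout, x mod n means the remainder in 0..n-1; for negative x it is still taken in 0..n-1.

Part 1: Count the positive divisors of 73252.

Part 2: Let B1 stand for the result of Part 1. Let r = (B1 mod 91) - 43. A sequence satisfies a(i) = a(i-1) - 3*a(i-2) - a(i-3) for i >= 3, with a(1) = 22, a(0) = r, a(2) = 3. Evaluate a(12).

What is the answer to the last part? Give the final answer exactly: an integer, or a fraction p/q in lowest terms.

6095

Part 1: 73252 = 2^2 * 18313; number of divisors = (2+1) * (1+1) = 6; answer 6
Part 2: B1 = 6; r = -37; a(3) = 1*(3) - 3*(22) - 1*(-37) = -26; iterating: a(3)=-26, a(4)=-57, a(5)=18, a(6)=215, a(7)=218, a(8)=-445, a(9)=-1314, a(10)=-197, a(11)=4190, a(12)=6095; answer 6095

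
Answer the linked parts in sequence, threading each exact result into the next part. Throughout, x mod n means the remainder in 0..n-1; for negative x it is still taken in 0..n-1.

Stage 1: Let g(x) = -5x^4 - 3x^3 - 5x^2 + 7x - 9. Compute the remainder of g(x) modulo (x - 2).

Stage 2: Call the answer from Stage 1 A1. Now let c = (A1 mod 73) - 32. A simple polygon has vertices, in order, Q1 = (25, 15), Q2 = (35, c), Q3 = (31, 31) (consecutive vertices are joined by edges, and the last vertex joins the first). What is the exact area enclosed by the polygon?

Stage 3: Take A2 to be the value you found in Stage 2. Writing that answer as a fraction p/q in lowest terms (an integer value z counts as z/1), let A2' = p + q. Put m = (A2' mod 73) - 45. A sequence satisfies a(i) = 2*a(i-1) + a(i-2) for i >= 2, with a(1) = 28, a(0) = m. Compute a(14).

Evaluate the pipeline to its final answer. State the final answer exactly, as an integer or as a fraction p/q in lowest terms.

3031499

Stage 1: remainder = value at the root: -5*(2)^4 - 3*(2)^3 - 5*(2)^2 + 7*(2)^1 - 9 = (-80) + (-24) + (-20) + (14) + (-9) = -119; answer -119
Stage 2: A1 = -119; c = -5; cross terms: (25*-5 - 35*15)=-650, (35*31 - 31*-5)=1240, (31*15 - 25*31)=-310; twice the area = |280| = 280; area = 140; answer 140
Stage 3: A2 = 140; threaded value p + q = 141; m = 23; a(2) = 2*(28) + 1*(23) = 79; iterating: a(2)=79, a(3)=186, a(4)=451, a(5)=1088, a(6)=2627, a(7)=6342, a(8)=15311, a(9)=36964, a(10)=89239, a(11)=215442, a(12)=520123, a(13)=1255688, a(14)=3031499; answer 3031499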